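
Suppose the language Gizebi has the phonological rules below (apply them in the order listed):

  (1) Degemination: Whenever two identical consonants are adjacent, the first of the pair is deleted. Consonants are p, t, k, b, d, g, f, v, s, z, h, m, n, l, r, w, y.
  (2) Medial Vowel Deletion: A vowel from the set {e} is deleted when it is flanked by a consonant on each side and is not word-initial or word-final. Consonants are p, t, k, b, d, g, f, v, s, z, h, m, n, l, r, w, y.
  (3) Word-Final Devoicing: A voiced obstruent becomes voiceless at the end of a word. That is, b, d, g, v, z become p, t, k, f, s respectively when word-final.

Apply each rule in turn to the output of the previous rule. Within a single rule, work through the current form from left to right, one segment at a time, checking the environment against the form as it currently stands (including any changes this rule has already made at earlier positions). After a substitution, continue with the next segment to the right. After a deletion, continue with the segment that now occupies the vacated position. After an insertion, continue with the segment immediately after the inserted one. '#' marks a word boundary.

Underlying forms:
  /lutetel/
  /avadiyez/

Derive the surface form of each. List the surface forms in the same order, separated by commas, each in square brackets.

[luttl], [avadiys]

/lutetel/:
  (1) Degemination: no change — [lutetel]
  (2) Medial Vowel Deletion: [lutetel] → [luttl]
  (3) Word-Final Devoicing: no change — [luttl]
/avadiyez/:
  (1) Degemination: no change — [avadiyez]
  (2) Medial Vowel Deletion: [avadiyez] → [avadiyz]
  (3) Word-Final Devoicing: [avadiyz] → [avadiys]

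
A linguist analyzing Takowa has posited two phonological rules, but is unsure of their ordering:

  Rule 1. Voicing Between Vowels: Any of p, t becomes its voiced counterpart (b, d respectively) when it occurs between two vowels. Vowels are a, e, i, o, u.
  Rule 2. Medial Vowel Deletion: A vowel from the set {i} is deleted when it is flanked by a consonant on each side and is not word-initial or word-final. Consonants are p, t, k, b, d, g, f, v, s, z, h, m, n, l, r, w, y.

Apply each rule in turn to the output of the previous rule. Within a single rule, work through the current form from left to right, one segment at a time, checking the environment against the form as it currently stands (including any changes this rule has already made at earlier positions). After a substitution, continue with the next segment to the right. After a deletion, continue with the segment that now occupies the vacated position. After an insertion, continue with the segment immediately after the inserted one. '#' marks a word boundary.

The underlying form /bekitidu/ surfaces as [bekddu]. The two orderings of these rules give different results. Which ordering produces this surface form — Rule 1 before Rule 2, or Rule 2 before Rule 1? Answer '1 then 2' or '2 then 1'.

1 then 2

Order 1 then 2:
  1 Voicing Between Vowels: [bekitidu] → [bekididu]
  2 Medial Vowel Deletion: [bekididu] → [bekddu]
  result: [bekddu]
Order 2 then 1:
  2 Medial Vowel Deletion: [bekitidu] → [bektdu]
  1 Voicing Between Vowels: no change — [bektdu]
  result: [bektdu]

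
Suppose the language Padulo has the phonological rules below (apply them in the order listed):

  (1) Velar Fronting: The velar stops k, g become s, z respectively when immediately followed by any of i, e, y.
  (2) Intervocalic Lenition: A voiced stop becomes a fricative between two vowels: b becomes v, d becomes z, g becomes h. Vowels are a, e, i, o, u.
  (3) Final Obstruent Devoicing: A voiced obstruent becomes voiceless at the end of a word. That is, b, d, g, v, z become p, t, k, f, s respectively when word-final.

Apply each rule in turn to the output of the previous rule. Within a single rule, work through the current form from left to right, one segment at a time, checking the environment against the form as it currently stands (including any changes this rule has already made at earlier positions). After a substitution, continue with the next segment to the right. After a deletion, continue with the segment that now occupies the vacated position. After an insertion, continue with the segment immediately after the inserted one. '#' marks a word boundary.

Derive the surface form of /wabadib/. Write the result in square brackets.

[wavazip]

(1) Velar Fronting: no change — [wabadib]
(2) Intervocalic Lenition: [wabadib] → [wavazib]
(3) Final Obstruent Devoicing: [wavazib] → [wavazip]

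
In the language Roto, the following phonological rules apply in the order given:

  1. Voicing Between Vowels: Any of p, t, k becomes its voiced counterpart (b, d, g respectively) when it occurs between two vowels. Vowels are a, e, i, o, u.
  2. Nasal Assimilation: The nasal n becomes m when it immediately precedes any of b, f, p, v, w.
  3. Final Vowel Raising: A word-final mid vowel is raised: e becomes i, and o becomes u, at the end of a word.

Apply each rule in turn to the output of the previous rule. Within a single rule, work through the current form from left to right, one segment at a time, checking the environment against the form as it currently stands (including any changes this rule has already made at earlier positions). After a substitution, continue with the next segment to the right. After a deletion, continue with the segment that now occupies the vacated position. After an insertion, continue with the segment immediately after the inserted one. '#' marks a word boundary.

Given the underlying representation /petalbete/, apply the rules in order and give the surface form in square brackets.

[pedalbedi]

1 Voicing Between Vowels: [petalbete] → [pedalbede]
2 Nasal Assimilation: no change — [pedalbede]
3 Final Vowel Raising: [pedalbede] → [pedalbedi]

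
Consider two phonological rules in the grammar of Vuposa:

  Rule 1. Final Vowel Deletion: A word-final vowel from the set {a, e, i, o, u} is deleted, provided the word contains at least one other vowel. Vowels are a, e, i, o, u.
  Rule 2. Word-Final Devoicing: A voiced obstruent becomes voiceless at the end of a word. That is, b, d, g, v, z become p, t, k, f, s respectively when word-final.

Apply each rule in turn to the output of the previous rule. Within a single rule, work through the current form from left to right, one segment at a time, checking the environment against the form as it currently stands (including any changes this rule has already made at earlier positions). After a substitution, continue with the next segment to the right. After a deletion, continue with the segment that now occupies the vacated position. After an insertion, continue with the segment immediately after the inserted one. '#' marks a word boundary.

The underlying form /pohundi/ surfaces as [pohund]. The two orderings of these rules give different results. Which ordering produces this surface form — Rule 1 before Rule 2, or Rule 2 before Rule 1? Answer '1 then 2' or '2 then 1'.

2 then 1

Order 1 then 2:
  1 Final Vowel Deletion: [pohundi] → [pohund]
  2 Word-Final Devoicing: [pohund] → [pohunt]
  result: [pohunt]
Order 2 then 1:
  2 Word-Final Devoicing: no change — [pohundi]
  1 Final Vowel Deletion: [pohundi] → [pohund]
  result: [pohund]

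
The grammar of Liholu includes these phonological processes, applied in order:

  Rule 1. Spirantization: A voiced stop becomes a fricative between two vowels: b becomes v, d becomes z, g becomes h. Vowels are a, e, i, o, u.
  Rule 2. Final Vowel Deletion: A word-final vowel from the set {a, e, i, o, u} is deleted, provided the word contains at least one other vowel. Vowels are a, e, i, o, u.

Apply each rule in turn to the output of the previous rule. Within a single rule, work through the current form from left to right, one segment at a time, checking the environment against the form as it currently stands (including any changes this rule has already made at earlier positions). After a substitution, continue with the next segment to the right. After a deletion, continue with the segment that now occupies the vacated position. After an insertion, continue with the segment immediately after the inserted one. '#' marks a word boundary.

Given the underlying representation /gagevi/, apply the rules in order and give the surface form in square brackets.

Rule 1 Spirantization: [gagevi] → [gahevi]
Rule 2 Final Vowel Deletion: [gahevi] → [gahev]

[gahev]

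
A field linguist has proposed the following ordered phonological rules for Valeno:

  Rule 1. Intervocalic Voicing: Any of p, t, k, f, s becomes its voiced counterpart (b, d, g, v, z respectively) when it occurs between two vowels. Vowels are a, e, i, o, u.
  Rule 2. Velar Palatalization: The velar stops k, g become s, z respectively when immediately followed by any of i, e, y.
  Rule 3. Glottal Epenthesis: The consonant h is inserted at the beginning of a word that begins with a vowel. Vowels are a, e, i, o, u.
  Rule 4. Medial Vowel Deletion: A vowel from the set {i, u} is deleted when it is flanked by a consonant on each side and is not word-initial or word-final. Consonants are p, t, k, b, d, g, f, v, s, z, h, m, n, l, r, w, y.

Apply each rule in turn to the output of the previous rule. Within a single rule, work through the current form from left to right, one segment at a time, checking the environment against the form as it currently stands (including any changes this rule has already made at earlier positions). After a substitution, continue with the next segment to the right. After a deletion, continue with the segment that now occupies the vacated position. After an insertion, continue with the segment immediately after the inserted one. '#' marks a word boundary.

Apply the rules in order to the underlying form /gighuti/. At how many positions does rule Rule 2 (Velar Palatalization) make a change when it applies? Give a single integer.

1

Rule 1 Intervocalic Voicing: [gighuti] → [gighudi]
Rule 2 Velar Palatalization: [gighudi] → [zighudi]
Rule 3 Glottal Epenthesis: no change — [zighudi]
Rule 4 Medial Vowel Deletion: [zighudi] → [zghdi]
Rule Rule 2 changed 1 position(s).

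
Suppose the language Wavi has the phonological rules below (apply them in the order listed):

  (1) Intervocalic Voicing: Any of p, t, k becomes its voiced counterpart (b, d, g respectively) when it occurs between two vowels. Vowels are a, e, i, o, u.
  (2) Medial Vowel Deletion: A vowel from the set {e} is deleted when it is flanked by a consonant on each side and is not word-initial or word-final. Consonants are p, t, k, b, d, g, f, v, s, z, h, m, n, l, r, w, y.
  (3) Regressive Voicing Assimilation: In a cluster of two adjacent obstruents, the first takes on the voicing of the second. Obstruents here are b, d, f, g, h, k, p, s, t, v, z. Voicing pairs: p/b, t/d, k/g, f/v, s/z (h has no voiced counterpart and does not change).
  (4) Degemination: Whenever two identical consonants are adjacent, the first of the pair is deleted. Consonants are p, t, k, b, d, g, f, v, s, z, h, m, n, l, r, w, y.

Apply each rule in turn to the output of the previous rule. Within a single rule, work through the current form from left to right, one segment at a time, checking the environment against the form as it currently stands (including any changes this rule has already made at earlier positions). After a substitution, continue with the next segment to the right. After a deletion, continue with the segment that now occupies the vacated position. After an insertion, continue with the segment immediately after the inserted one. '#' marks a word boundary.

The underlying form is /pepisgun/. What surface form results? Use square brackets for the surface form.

[bizgun]

(1) Intervocalic Voicing: [pepisgun] → [pebisgun]
(2) Medial Vowel Deletion: [pebisgun] → [pbisgun]
(3) Regressive Voicing Assimilation: [pbisgun] → [bbizgun]
(4) Degemination: [bbizgun] → [bizgun]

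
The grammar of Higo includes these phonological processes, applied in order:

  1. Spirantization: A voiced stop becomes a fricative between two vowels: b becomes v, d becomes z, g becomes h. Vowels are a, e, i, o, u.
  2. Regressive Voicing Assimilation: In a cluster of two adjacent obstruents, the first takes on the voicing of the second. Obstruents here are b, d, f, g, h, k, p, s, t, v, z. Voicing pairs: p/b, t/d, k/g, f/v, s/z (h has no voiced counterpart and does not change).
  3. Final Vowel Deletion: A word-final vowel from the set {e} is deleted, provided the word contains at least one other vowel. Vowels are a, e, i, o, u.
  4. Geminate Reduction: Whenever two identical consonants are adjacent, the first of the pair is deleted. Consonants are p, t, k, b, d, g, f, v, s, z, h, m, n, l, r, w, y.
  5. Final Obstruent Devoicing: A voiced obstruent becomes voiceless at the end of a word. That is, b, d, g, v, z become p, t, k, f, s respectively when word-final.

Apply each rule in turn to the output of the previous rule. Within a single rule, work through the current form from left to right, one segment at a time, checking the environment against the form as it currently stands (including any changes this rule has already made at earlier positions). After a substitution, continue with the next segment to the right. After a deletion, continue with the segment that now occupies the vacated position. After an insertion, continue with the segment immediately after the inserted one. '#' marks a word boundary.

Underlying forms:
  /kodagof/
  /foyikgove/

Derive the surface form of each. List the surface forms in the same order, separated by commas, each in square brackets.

[kozahof], [foyigof]

/kodagof/:
  1 Spirantization: [kodagof] → [kozahof]
  2 Regressive Voicing Assimilation: no change — [kozahof]
  3 Final Vowel Deletion: no change — [kozahof]
  4 Geminate Reduction: no change — [kozahof]
  5 Final Obstruent Devoicing: no change — [kozahof]
/foyikgove/:
  1 Spirantization: no change — [foyikgove]
  2 Regressive Voicing Assimilation: [foyikgove] → [foyiggove]
  3 Final Vowel Deletion: [foyiggove] → [foyiggov]
  4 Geminate Reduction: [foyiggov] → [foyigov]
  5 Final Obstruent Devoicing: [foyigov] → [foyigof]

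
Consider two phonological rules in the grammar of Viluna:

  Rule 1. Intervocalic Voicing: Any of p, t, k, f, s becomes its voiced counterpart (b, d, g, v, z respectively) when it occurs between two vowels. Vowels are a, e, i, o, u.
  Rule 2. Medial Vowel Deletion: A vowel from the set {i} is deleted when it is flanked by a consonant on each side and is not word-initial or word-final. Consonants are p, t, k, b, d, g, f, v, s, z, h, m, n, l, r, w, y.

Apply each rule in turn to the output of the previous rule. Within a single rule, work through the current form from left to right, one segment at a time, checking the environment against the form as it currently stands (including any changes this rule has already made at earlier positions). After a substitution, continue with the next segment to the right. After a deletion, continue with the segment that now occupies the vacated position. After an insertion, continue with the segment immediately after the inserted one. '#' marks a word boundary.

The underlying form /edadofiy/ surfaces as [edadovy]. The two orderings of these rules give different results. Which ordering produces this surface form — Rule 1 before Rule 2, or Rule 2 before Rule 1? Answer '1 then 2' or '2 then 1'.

1 then 2

Order 1 then 2:
  1 Intervocalic Voicing: [edadofiy] → [edadoviy]
  2 Medial Vowel Deletion: [edadoviy] → [edadovy]
  result: [edadovy]
Order 2 then 1:
  2 Medial Vowel Deletion: [edadofiy] → [edadofy]
  1 Intervocalic Voicing: no change — [edadofy]
  result: [edadofy]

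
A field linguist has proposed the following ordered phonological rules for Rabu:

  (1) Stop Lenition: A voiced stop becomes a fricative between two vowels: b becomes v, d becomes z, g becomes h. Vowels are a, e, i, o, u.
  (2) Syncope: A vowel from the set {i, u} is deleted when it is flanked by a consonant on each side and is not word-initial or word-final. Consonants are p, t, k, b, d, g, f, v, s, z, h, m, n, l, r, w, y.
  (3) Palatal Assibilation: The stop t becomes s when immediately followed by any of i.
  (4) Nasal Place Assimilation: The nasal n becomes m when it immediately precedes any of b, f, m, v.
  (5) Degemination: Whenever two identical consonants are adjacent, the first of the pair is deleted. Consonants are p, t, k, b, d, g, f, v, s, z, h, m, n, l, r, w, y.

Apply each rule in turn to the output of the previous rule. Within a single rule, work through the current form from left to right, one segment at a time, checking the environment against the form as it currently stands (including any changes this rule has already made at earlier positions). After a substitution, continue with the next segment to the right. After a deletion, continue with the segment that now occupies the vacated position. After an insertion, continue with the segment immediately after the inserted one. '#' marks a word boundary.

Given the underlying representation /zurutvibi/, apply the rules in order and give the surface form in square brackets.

[zrtvi]

(1) Stop Lenition: [zurutvibi] → [zurutvivi]
(2) Syncope: [zurutvivi] → [zrtvvi]
(3) Palatal Assibilation: no change — [zrtvvi]
(4) Nasal Place Assimilation: no change — [zrtvvi]
(5) Degemination: [zrtvvi] → [zrtvi]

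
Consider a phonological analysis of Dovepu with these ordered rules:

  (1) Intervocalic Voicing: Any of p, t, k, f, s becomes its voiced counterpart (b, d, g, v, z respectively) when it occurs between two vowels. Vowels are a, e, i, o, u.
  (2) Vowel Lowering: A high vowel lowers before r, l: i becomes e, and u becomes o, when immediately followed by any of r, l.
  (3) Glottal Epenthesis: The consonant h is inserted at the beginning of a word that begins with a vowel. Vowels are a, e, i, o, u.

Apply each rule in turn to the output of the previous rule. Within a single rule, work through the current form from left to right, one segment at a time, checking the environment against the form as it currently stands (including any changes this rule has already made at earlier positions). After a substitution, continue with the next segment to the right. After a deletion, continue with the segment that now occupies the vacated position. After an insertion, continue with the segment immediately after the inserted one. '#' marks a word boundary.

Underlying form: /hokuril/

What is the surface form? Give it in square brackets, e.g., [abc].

[hogorel]

(1) Intervocalic Voicing: [hokuril] → [hoguril]
(2) Vowel Lowering: [hoguril] → [hogorel]
(3) Glottal Epenthesis: no change — [hogorel]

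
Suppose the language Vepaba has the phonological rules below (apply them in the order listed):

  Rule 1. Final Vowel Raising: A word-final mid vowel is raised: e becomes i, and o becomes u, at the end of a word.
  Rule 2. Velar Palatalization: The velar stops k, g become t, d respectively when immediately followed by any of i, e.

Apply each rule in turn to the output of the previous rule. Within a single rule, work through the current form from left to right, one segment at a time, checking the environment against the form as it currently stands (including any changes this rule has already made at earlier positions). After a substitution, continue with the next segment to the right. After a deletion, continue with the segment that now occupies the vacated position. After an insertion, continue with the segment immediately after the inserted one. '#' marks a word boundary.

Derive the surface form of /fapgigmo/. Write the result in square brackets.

Rule 1 Final Vowel Raising: [fapgigmo] → [fapgigmu]
Rule 2 Velar Palatalization: [fapgigmu] → [fapdigmu]

[fapdigmu]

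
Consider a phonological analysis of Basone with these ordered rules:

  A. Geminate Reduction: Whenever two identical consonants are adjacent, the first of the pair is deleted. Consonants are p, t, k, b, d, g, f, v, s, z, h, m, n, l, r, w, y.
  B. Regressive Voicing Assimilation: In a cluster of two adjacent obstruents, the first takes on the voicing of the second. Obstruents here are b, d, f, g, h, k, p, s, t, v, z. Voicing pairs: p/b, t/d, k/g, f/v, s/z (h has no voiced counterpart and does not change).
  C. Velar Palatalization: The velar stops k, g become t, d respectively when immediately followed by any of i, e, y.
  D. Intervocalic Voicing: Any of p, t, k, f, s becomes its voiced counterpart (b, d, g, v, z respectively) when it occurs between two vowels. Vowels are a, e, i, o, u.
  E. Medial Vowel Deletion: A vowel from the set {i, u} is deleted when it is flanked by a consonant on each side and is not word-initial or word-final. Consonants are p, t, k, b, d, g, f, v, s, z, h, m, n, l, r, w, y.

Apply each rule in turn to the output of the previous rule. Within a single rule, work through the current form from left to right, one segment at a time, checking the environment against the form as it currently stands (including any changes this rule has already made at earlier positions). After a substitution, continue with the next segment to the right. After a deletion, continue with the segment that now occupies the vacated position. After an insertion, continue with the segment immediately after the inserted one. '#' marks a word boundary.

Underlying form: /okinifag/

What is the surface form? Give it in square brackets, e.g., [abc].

A Geminate Reduction: no change — [okinifag]
B Regressive Voicing Assimilation: no change — [okinifag]
C Velar Palatalization: [okinifag] → [otinifag]
D Intervocalic Voicing: [otinifag] → [odinivag]
E Medial Vowel Deletion: [odinivag] → [odnvag]

[odnvag]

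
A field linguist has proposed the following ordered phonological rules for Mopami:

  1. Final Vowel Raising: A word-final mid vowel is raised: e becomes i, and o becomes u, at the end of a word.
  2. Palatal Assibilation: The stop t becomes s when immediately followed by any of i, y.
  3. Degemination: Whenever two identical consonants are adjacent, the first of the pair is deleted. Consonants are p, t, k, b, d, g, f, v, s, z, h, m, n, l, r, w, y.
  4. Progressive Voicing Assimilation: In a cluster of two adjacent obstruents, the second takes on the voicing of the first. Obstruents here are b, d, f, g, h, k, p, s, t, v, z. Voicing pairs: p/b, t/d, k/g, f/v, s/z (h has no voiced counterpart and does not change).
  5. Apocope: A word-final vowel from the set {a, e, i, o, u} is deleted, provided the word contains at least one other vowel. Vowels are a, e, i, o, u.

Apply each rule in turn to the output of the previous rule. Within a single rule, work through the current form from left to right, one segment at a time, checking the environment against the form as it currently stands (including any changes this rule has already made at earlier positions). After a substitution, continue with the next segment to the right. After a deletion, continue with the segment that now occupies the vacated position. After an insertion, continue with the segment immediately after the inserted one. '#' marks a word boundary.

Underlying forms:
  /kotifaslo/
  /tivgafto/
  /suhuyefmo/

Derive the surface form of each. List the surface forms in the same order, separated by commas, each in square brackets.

[kosifasl], [sivgaft], [suhuyefm]

/kotifaslo/:
  1 Final Vowel Raising: [kotifaslo] → [kotifaslu]
  2 Palatal Assibilation: [kotifaslu] → [kosifaslu]
  3 Degemination: no change — [kosifaslu]
  4 Progressive Voicing Assimilation: no change — [kosifaslu]
  5 Apocope: [kosifaslu] → [kosifasl]
/tivgafto/:
  1 Final Vowel Raising: [tivgafto] → [tivgaftu]
  2 Palatal Assibilation: [tivgaftu] → [sivgaftu]
  3 Degemination: no change — [sivgaftu]
  4 Progressive Voicing Assimilation: no change — [sivgaftu]
  5 Apocope: [sivgaftu] → [sivgaft]
/suhuyefmo/:
  1 Final Vowel Raising: [suhuyefmo] → [suhuyefmu]
  2 Palatal Assibilation: no change — [suhuyefmu]
  3 Degemination: no change — [suhuyefmu]
  4 Progressive Voicing Assimilation: no change — [suhuyefmu]
  5 Apocope: [suhuyefmu] → [suhuyefm]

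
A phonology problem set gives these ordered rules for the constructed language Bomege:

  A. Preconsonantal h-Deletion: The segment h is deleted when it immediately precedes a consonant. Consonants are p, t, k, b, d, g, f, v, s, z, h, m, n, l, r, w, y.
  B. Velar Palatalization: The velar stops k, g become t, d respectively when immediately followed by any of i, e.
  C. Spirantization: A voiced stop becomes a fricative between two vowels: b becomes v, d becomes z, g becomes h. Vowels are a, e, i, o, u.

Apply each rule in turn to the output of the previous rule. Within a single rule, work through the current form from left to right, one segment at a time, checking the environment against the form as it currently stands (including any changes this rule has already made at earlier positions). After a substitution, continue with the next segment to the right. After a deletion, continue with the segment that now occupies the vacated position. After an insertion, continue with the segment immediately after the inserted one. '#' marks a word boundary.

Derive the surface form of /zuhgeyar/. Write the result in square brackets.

[zuzeyar]

A Preconsonantal h-Deletion: [zuhgeyar] → [zugeyar]
B Velar Palatalization: [zugeyar] → [zudeyar]
C Spirantization: [zudeyar] → [zuzeyar]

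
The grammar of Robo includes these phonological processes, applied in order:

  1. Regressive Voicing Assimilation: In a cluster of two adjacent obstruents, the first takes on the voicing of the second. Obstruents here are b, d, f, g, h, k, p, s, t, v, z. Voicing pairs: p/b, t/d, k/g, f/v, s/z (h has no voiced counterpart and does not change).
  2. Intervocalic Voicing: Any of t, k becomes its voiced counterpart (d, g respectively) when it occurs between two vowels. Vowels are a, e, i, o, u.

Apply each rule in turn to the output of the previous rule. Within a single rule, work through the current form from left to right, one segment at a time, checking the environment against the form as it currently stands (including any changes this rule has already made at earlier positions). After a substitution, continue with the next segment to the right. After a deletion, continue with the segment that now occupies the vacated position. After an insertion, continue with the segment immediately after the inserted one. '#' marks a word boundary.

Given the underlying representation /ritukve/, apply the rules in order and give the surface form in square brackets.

1 Regressive Voicing Assimilation: [ritukve] → [ritugve]
2 Intervocalic Voicing: [ritugve] → [ridugve]

[ridugve]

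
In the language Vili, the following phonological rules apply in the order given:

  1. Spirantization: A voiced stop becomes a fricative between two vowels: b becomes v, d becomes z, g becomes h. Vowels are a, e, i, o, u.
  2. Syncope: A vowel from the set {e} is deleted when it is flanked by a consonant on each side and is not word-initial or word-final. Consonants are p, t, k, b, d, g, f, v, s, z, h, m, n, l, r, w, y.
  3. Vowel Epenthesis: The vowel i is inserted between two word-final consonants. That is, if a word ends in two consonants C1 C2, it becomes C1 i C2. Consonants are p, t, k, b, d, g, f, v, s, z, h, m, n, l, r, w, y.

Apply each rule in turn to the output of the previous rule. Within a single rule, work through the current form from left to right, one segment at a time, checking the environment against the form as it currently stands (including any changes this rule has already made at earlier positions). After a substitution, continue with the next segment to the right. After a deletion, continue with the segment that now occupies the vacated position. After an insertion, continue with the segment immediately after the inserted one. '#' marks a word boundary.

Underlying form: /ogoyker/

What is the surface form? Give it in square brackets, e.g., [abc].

[ohoykir]

1 Spirantization: [ogoyker] → [ohoyker]
2 Syncope: [ohoyker] → [ohoykr]
3 Vowel Epenthesis: [ohoykr] → [ohoykir]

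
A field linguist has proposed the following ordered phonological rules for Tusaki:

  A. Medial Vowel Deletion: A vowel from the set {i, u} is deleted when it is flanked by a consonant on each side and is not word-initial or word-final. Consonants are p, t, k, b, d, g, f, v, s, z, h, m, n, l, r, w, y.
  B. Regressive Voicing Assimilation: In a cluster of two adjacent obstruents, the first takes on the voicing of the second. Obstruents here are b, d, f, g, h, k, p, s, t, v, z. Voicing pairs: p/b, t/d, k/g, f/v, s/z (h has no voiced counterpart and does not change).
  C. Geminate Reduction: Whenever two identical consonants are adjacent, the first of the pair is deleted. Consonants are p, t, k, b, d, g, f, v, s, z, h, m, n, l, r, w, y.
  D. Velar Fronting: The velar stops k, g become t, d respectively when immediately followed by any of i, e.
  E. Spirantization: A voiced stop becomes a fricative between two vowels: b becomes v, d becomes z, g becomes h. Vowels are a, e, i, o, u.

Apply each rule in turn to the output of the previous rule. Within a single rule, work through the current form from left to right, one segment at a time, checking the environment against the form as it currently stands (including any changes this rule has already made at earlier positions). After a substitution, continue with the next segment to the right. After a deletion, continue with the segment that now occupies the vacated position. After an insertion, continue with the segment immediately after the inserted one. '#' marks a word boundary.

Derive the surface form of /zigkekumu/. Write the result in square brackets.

[ztekmu]

A Medial Vowel Deletion: [zigkekumu] → [zgkekmu]
B Regressive Voicing Assimilation: [zgkekmu] → [zkkekmu]
C Geminate Reduction: [zkkekmu] → [zkekmu]
D Velar Fronting: [zkekmu] → [ztekmu]
E Spirantization: no change — [ztekmu]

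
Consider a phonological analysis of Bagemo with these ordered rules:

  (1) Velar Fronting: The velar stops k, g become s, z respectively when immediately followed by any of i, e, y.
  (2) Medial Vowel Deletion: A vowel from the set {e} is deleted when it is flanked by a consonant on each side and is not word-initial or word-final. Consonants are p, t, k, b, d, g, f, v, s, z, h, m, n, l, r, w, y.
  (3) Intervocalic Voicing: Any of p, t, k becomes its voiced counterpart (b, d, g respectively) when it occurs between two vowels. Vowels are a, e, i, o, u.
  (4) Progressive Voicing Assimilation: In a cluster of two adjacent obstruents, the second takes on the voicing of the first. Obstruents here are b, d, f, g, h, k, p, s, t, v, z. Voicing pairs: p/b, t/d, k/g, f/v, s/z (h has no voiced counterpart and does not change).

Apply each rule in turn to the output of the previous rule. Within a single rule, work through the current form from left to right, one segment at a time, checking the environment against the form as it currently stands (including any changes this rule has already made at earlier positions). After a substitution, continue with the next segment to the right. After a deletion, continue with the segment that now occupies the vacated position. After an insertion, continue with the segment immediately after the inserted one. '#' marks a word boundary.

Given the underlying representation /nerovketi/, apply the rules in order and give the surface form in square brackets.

[nrovzdi]

(1) Velar Fronting: [nerovketi] → [nerovseti]
(2) Medial Vowel Deletion: [nerovseti] → [nrovsti]
(3) Intervocalic Voicing: no change — [nrovsti]
(4) Progressive Voicing Assimilation: [nrovsti] → [nrovzdi]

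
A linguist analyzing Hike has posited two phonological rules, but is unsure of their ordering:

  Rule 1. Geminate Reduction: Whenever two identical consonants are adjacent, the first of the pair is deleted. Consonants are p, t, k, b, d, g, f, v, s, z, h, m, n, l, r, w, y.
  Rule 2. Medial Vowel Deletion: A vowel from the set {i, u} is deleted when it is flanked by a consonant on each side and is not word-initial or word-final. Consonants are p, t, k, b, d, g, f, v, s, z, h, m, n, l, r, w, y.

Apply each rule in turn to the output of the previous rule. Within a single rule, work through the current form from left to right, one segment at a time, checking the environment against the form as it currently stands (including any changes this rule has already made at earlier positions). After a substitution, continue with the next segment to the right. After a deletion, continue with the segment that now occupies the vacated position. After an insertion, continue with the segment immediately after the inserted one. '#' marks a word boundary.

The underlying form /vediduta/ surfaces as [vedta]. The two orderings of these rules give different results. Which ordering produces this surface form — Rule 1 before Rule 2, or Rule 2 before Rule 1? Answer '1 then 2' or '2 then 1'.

Order 1 then 2:
  1 Geminate Reduction: no change — [vediduta]
  2 Medial Vowel Deletion: [vediduta] → [veddta]
  result: [veddta]
Order 2 then 1:
  2 Medial Vowel Deletion: [vediduta] → [veddta]
  1 Geminate Reduction: [veddta] → [vedta]
  result: [vedta]

2 then 1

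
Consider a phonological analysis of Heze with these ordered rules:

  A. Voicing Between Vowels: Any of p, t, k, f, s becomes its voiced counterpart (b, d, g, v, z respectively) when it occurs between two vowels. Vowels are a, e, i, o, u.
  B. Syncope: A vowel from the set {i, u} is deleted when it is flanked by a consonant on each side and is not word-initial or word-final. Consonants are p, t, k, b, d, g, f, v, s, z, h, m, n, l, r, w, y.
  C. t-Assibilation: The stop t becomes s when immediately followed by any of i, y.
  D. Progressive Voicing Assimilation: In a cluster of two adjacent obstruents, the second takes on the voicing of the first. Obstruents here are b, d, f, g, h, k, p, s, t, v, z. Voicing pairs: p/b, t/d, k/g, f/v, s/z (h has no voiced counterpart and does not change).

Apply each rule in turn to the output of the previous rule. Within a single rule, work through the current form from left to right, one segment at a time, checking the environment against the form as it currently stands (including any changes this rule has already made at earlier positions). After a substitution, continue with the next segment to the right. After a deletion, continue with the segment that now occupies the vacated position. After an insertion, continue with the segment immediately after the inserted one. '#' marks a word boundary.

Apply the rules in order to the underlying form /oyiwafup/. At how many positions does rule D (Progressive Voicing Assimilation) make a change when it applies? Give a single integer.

A Voicing Between Vowels: [oyiwafup] → [oyiwavup]
B Syncope: [oyiwavup] → [oywavp]
C t-Assibilation: no change — [oywavp]
D Progressive Voicing Assimilation: [oywavp] → [oywavb]
Rule D changed 1 position(s).

1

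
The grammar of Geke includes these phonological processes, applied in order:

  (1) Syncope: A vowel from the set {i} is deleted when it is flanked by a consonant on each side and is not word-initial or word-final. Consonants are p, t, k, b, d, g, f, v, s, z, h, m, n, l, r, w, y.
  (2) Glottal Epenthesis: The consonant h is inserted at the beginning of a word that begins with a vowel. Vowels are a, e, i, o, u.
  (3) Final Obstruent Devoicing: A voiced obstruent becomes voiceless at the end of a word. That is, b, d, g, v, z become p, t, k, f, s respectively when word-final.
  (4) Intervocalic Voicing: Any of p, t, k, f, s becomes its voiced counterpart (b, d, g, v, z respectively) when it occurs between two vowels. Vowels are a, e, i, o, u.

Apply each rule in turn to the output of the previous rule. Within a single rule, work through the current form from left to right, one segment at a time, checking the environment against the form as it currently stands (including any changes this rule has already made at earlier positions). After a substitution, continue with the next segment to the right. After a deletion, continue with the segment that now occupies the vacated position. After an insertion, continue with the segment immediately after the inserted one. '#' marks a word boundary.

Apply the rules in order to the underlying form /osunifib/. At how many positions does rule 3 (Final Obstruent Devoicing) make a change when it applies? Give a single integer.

1

(1) Syncope: [osunifib] → [osunfb]
(2) Glottal Epenthesis: [osunfb] → [hosunfb]
(3) Final Obstruent Devoicing: [hosunfb] → [hosunfp]
(4) Intervocalic Voicing: [hosunfp] → [hozunfp]
Rule 3 changed 1 position(s).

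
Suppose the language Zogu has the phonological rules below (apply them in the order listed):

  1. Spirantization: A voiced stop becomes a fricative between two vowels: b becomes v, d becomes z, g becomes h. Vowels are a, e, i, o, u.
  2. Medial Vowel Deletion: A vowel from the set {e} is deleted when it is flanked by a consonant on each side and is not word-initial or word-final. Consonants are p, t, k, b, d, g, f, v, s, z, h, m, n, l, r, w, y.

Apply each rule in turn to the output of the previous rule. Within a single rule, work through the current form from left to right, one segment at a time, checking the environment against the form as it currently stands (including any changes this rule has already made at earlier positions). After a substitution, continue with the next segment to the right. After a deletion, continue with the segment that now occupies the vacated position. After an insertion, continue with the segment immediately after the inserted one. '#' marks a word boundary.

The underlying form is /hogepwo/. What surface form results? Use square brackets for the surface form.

[hohpwo]

1 Spirantization: [hogepwo] → [hohepwo]
2 Medial Vowel Deletion: [hohepwo] → [hohpwo]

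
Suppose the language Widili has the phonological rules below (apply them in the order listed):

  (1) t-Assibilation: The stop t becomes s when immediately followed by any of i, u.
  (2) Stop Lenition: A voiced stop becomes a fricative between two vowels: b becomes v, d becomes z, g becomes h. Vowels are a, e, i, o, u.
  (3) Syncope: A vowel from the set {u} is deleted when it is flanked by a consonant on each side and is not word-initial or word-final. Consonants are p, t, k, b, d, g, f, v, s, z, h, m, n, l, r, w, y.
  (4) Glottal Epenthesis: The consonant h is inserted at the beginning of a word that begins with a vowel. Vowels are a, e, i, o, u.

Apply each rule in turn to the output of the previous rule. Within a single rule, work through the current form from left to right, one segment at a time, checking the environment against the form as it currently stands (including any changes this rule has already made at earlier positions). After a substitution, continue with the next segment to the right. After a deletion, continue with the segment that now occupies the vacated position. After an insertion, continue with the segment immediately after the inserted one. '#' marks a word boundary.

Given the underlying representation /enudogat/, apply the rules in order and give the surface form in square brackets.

[henzohat]

(1) t-Assibilation: no change — [enudogat]
(2) Stop Lenition: [enudogat] → [enuzohat]
(3) Syncope: [enuzohat] → [enzohat]
(4) Glottal Epenthesis: [enzohat] → [henzohat]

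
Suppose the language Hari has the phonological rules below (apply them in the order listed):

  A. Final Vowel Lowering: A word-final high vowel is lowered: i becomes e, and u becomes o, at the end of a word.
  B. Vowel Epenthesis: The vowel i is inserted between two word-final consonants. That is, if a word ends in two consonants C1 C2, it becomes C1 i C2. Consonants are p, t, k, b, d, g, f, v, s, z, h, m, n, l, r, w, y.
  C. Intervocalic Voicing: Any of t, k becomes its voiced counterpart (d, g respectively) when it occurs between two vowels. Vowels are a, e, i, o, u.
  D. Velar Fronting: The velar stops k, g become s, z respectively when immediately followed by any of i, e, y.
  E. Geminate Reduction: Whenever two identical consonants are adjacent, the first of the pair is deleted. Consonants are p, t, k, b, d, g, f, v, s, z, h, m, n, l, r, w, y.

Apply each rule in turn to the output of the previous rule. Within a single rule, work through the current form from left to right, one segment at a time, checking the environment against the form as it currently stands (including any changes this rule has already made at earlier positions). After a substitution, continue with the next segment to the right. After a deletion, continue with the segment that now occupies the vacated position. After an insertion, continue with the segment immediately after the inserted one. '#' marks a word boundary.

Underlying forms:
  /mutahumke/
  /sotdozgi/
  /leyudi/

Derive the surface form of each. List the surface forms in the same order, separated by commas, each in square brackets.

[mudahumse], [sotdoze], [leyude]

/mutahumke/:
  A Final Vowel Lowering: no change — [mutahumke]
  B Vowel Epenthesis: no change — [mutahumke]
  C Intervocalic Voicing: [mutahumke] → [mudahumke]
  D Velar Fronting: [mudahumke] → [mudahumse]
  E Geminate Reduction: no change — [mudahumse]
/sotdozgi/:
  A Final Vowel Lowering: [sotdozgi] → [sotdozge]
  B Vowel Epenthesis: no change — [sotdozge]
  C Intervocalic Voicing: no change — [sotdozge]
  D Velar Fronting: [sotdozge] → [sotdozze]
  E Geminate Reduction: [sotdozze] → [sotdoze]
/leyudi/:
  A Final Vowel Lowering: [leyudi] → [leyude]
  B Vowel Epenthesis: no change — [leyude]
  C Intervocalic Voicing: no change — [leyude]
  D Velar Fronting: no change — [leyude]
  E Geminate Reduction: no change — [leyude]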